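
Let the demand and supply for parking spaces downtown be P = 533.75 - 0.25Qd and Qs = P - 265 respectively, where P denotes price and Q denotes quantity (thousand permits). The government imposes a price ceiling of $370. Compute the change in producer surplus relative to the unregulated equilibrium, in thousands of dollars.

-17600

Rearranging demand gives Qd = 2135 - 4P. Equilibrium: 2135 - 4P = P - 265, so 2400 = 5P and P* = 480, Q* = 215.
The ceiling of 370 is below the equilibrium price 480, so it binds.
At P = 370: Qd = 2135 - 4·370 = 655 and Qs = 370 - 265 = 105.
Producer surplus without the control is ½ · (480 - 265) · 215 = 23112.5.
With the ceiling, producers sell 105 units at 370, so PS = ½ · (370 - 265) · 105 = 5512.5.
Change in producer surplus = 5512.5 - 23112.5 = -17600.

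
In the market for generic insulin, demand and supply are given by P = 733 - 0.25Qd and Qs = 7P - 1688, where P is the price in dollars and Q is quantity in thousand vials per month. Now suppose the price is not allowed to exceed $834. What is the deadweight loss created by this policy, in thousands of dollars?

Rearranging demand gives Qd = 2932 - 4P. Equilibrium: 2932 - 4P = 7P - 1688, so 4620 = 11P and P* = 420, Q* = 1252.
The ceiling of 834 is above the equilibrium price 420, so it is not binding; the market clears at P* = 420, Q* = 1252.
Since the control does not bind, no trades are prevented and deadweight loss is zero.

0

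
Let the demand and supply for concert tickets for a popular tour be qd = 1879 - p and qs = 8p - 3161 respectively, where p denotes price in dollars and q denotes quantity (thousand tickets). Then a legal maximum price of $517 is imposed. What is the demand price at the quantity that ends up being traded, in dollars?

Equilibrium: 1879 - p = 8p - 3161, so 5040 = 9p and p* = 560, q* = 1319.
Because the ceiling (517) lies below the market-clearing price, it is binding.
At p = 517: qd = 1879 - 517 = 1362 and qs = 8·517 - 3161 = 975.
Only 975 units reach the market. On the demand curve, the marginal buyer's willingness to pay at q = 975 is (1879 - 975) = 904.

904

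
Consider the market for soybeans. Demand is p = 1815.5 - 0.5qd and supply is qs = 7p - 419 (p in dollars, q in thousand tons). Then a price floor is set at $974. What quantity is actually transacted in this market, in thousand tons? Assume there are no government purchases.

Rearranging demand gives qd = 3631 - 2p. In a free market, 3631 - 2p = 7p - 419 gives the equilibrium p* = 450, q* = 2731.
The floor of 974 is above the equilibrium price 450, so it binds.
At p = 974: qd = 3631 - 2·974 = 1683 and qs = 7·974 - 419 = 6399.
The quantity actually transacted is the short side, demand: 1683.

1683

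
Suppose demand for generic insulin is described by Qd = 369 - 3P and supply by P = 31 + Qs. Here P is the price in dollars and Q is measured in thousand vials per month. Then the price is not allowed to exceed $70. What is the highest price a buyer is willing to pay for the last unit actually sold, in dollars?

Rearranging supply gives Qs = P - 31. Equilibrium: 369 - 3P = P - 31, so 400 = 4P and P* = 100, Q* = 69.
The ceiling of 70 is below the equilibrium price 100, so it binds.
At P = 70: Qd = 369 - 3·70 = 159 and Qs = 70 - 31 = 39.
Only 39 units reach the market. On the demand curve, the marginal buyer's willingness to pay at Q = 39 is (369 - 39)/3 = 110.

110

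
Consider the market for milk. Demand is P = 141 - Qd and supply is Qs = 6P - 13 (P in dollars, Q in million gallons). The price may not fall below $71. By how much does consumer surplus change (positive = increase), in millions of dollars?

-4630.5

Rearranging demand gives Qd = 141 - P. Equilibrium: 141 - P = 6P - 13, so 154 = 7P and P* = 22, Q* = 119.
Because the floor (71) lies above the market-clearing price, it is binding.
At P = 71: Qd = 141 - 71 = 70 and Qs = 6·71 - 13 = 413.
Consumer surplus without the control is ½ · (141 - 22) · 119 = 7080.5.
With the floor, consumers buy 70 units at 71, so CS = ½ · (141 - 71) · 70 = 2450.
Change in consumer surplus = 2450 - 7080.5 = -4630.5.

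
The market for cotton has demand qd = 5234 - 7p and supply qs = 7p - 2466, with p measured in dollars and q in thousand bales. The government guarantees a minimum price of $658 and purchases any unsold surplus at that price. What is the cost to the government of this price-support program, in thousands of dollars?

In a free market, 5234 - 7p = 7p - 2466 gives the equilibrium p* = 550, q* = 1384.
Since 658 > 550, the floor is binding.
At p = 658: qd = 5234 - 7·658 = 628 and qs = 7·658 - 2466 = 2140.
Surplus = qs - qd = 1512.
Government expenditure = surplus × support price = 1512 × 658 = 994896.

994896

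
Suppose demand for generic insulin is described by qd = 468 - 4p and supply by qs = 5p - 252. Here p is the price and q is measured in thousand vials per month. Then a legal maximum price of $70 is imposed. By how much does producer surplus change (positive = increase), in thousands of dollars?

Without the control the market clears where 468 - 4p = 5p - 252, i.e. p* = 80 and q* = 148.
Because the ceiling (70) lies below the market-clearing price, it is binding.
At p = 70: qd = 468 - 4·70 = 188 and qs = 5·70 - 252 = 98.
Producer surplus without the control is ½ · (80 - 50.4) · 148 = 2190.4.
With the ceiling, producers sell 98 units at 70, so PS = ½ · (70 - 50.4) · 98 = 960.4.
Change in producer surplus = 960.4 - 2190.4 = -1230.

-1230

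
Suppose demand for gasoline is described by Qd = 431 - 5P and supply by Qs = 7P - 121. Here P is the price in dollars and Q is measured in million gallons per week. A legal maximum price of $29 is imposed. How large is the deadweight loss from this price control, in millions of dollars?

2427.6

In a free market, 431 - 5P = 7P - 121 gives the equilibrium P* = 46, Q* = 201.
Since 29 < 46, the ceiling is binding.
At P = 29: Qd = 431 - 5·29 = 286 and Qs = 7·29 - 121 = 82.
Quantity traded falls to 82. At Q = 82 the demand price is (431 - 82)/5 = 69.8 and the supply price is (121 + 82)/7 = 29.
Deadweight loss = ½ · (69.8 - 29) · (201 - 82) = ½ · 40.8 · 119 = 2427.6.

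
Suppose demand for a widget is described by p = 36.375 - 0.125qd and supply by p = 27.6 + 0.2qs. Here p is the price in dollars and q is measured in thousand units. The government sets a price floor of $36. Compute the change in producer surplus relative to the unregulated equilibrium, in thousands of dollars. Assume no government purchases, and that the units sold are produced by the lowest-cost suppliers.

Rearranging demand gives qd = 291 - 8p; rearranging supply gives qs = 5p - 138. Equilibrium: 291 - 8p = 5p - 138, so 429 = 13p and p* = 33, q* = 27.
Since 36 > 33, the floor is binding.
At p = 36: qd = 291 - 8·36 = 3 and qs = 5·36 - 138 = 42.
Producer surplus without the control is ½ · (33 - 27.6) · 27 = 72.9.
With the floor, 3 units are sold at 36. The supply price at q = 3 is 28.2, so PS = ½ · [(36 - 27.6) + (36 - 28.2)] · 3 = 24.3.
Change in producer surplus = 24.3 - 72.9 = -48.6.

-48.6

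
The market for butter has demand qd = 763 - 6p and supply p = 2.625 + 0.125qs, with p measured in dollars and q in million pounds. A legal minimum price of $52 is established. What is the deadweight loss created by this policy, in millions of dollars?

0

Rearranging supply gives qs = 8p - 21. In a free market, 763 - 6p = 8p - 21 gives the equilibrium p* = 56, q* = 427.
Since 52 is below p* = 56, the floor does not bind and the free-market outcome prevails.
Since the control does not bind, no trades are prevented and deadweight loss is zero.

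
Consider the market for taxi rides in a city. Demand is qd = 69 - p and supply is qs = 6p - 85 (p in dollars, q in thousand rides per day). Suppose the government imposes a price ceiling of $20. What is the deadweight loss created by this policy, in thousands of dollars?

84

In a free market, 69 - p = 6p - 85 gives the equilibrium p* = 22, q* = 47.
The ceiling of 20 is below the equilibrium price 22, so it binds.
At p = 20: qd = 69 - 20 = 49 and qs = 6·20 - 85 = 35.
Quantity traded falls to 35. At q = 35 the demand price is 69 - 35 = 34 and the supply price is (85 + 35)/6 = 20.
Deadweight loss = ½ · (34 - 20) · (47 - 35) = ½ · 14 · 12 = 84.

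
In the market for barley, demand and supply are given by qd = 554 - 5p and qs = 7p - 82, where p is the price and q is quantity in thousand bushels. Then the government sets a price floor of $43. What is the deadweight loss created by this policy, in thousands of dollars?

0

Equilibrium: 554 - 5p = 7p - 82, so 636 = 12p and p* = 53, q* = 289.
Since 43 is below p* = 53, the floor does not bind and the free-market outcome prevails.
Since the control does not bind, no trades are prevented and deadweight loss is zero.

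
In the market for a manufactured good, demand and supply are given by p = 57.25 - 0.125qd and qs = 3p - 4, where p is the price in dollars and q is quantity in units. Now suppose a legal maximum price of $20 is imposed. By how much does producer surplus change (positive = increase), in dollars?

-1958

Rearranging demand gives qd = 458 - 8p. Without the control the market clears where 458 - 8p = 3p - 4, i.e. p* = 42 and q* = 122.
The ceiling of 20 is below the equilibrium price 42, so it binds.
At p = 20: qd = 458 - 8·20 = 298 and qs = 3·20 - 4 = 56.
Producer surplus without the control is ½ · (42 - 4/3) · 122 = 7442/3.
With the ceiling, producers sell 56 units at 20, so PS = ½ · (20 - 4/3) · 56 = 1568/3.
Change in producer surplus = 1568/3 - 7442/3 = -1958.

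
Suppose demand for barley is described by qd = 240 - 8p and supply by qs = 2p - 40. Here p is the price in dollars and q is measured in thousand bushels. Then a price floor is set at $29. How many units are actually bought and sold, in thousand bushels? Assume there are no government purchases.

Equilibrium: 240 - 8p = 2p - 40, so 280 = 10p and p* = 28, q* = 16.
The floor of 29 is above the equilibrium price 28, so it binds.
At p = 29: qd = 240 - 8·29 = 8 and qs = 2·29 - 40 = 18.
The quantity actually transacted is the short side, demand: 8.

8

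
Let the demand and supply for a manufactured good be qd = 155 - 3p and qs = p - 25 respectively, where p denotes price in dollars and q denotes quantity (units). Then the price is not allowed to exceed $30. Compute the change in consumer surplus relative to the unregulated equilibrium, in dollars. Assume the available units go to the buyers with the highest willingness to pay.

37.5

Without the control the market clears where 155 - 3p = p - 25, i.e. p* = 45 and q* = 20.
Since 30 < 45, the ceiling is binding.
At p = 30: qd = 155 - 3·30 = 65 and qs = 30 - 25 = 5.
Consumer surplus without the control is ½ · (155/3 - 45) · 20 = 200/3.
With the ceiling, 5 units are sold at 30 (assume they go to the highest-value buyers). The demand price at q = 5 is 50, so CS = ½ · [(155/3 - 30) + (50 - 30)] · 5 = 625/6.
Change in consumer surplus = 625/6 - 200/3 = 37.5.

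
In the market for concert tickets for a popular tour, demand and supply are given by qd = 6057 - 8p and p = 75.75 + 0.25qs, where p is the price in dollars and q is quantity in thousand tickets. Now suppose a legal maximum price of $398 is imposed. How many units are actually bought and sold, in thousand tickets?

1289

Rearranging supply gives qs = 4p - 303. Without the control the market clears where 6057 - 8p = 4p - 303, i.e. p* = 530 and q* = 1817.
Because the ceiling (398) lies below the market-clearing price, it is binding.
At p = 398: qd = 6057 - 8·398 = 2873 and qs = 4·398 - 303 = 1289.
The quantity actually transacted is the short side, supply: 1289.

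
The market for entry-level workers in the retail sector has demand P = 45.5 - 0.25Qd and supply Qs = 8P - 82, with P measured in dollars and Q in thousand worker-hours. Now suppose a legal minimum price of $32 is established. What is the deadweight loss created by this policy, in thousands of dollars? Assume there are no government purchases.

300

Rearranging demand gives Qd = 182 - 4P. Equilibrium: 182 - 4P = 8P - 82, so 264 = 12P and P* = 22, Q* = 94.
Since 32 > 22, the floor is binding.
At P = 32: Qd = 182 - 4·32 = 54 and Qs = 8·32 - 82 = 174.
Quantity traded falls to 54. At Q = 54 the demand price is (182 - 54)/4 = 32 and the supply price is (82 + 54)/8 = 17.
Deadweight loss = ½ · (32 - 17) · (94 - 54) = ½ · 15 · 40 = 300.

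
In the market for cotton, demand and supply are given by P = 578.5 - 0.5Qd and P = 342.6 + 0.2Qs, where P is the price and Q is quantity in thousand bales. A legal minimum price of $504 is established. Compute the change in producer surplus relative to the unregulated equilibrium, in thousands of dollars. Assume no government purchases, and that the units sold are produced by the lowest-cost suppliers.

Rearranging demand gives Qd = 1157 - 2P; rearranging supply gives Qs = 5P - 1713. Setting quantity demanded equal to quantity supplied, 1157 - 2P = 5P - 1713, gives P* = 410 and Q* = 337.
Since 504 > 410, the floor is binding.
At P = 504: Qd = 1157 - 2·504 = 149 and Qs = 5·504 - 1713 = 807.
Producer surplus without the control is ½ · (410 - 342.6) · 337 = 11356.9.
With the floor, 149 units are sold at 504. The supply price at Q = 149 is 372.4, so PS = ½ · [(504 - 342.6) + (504 - 372.4)] · 149 = 21828.5.
Change in producer surplus = 21828.5 - 11356.9 = 10471.6.

10471.6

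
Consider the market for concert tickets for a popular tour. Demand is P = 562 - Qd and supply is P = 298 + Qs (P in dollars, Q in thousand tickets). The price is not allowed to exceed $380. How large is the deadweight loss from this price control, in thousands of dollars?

2500

Rearranging demand gives Qd = 562 - P; rearranging supply gives Qs = P - 298. Without the control the market clears where 562 - P = P - 298, i.e. P* = 430 and Q* = 132.
The ceiling of 380 is below the equilibrium price 430, so it binds.
At P = 380: Qd = 562 - 380 = 182 and Qs = 380 - 298 = 82.
Quantity traded falls to 82. At Q = 82 the demand price is 562 - 82 = 480 and the supply price is 298 + 82 = 380.
Deadweight loss = ½ · (480 - 380) · (132 - 82) = ½ · 100 · 50 = 2500.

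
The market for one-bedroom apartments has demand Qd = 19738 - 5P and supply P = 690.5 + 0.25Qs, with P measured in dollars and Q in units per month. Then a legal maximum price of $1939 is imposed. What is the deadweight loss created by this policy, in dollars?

Rearranging supply gives Qs = 4P - 2762. In a free market, 19738 - 5P = 4P - 2762 gives the equilibrium P* = 2500, Q* = 7238.
The ceiling of 1939 is below the equilibrium price 2500, so it binds.
At P = 1939: Qd = 19738 - 5·1939 = 10043 and Qs = 4·1939 - 2762 = 4994.
Quantity traded falls to 4994. At Q = 4994 the demand price is (19738 - 4994)/5 = 2948.8 and the supply price is (2762 + 4994)/4 = 1939.
Deadweight loss = ½ · (2948.8 - 1939) · (7238 - 4994) = ½ · 1009.8 · 2244 = 1132995.6.

1132995.6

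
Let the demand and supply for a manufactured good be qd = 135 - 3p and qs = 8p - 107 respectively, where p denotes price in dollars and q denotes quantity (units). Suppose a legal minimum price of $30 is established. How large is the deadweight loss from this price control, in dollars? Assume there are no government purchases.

Without the control the market clears where 135 - 3p = 8p - 107, i.e. p* = 22 and q* = 69.
The floor of 30 is above the equilibrium price 22, so it binds.
At p = 30: qd = 135 - 3·30 = 45 and qs = 8·30 - 107 = 133.
Quantity traded falls to 45. At q = 45 the demand price is (135 - 45)/3 = 30 and the supply price is (107 + 45)/8 = 19.
Deadweight loss = ½ · (30 - 19) · (69 - 45) = ½ · 11 · 24 = 132.

132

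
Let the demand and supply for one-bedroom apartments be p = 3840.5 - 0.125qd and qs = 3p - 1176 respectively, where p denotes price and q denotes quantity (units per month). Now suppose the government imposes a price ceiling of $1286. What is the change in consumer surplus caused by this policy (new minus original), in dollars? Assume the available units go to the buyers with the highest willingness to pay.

Rearranging demand gives qd = 30724 - 8p. Setting quantity demanded equal to quantity supplied, 30724 - 8p = 3p - 1176, gives p* = 2900 and q* = 7524.
Because the ceiling (1286) lies below the market-clearing price, it is binding.
At p = 1286: qd = 30724 - 8·1286 = 20436 and qs = 3·1286 - 1176 = 2682.
Consumer surplus without the control is ½ · (3840.5 - 2900) · 7524 = 3538161.
With the ceiling, 2682 units are sold at 1286 (assume they go to the highest-value buyers). The demand price at q = 2682 is 3505.25, so CS = ½ · [(3840.5 - 1286) + (3505.25 - 1286)] · 2682 = 6401598.75.
Change in consumer surplus = 6401598.75 - 3538161 = 2863437.75.

2863437.75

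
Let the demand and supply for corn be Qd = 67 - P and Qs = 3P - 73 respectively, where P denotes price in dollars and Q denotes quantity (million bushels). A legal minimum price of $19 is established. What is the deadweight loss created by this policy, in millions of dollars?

0

Setting quantity demanded equal to quantity supplied, 67 - P = 3P - 73, gives P* = 35 and Q* = 32.
The floor of 19 is below the equilibrium price 35, so it is not binding; the market clears at P* = 35, Q* = 32.
Since the control does not bind, no trades are prevented and deadweight loss is zero.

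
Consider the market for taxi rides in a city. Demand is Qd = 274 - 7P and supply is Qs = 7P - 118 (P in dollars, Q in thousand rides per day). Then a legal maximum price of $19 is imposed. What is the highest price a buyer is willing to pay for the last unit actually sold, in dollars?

37

Setting quantity demanded equal to quantity supplied, 274 - 7P = 7P - 118, gives P* = 28 and Q* = 78.
The ceiling of 19 is below the equilibrium price 28, so it binds.
At P = 19: Qd = 274 - 7·19 = 141 and Qs = 7·19 - 118 = 15.
Only 15 units reach the market. On the demand curve, the marginal buyer's willingness to pay at Q = 15 is (274 - 15)/7 = 37.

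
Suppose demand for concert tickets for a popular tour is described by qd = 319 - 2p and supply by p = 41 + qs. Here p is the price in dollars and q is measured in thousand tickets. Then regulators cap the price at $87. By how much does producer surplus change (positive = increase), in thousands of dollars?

-2062.5

Rearranging supply gives qs = p - 41. Equilibrium: 319 - 2p = p - 41, so 360 = 3p and p* = 120, q* = 79.
The ceiling of 87 is below the equilibrium price 120, so it binds.
At p = 87: qd = 319 - 2·87 = 145 and qs = 87 - 41 = 46.
Producer surplus without the control is ½ · (120 - 41) · 79 = 3120.5.
With the ceiling, producers sell 46 units at 87, so PS = ½ · (87 - 41) · 46 = 1058.
Change in producer surplus = 1058 - 3120.5 = -2062.5.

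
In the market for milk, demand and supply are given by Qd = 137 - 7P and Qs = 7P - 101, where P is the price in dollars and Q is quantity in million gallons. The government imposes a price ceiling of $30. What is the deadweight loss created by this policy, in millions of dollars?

0

Setting quantity demanded equal to quantity supplied, 137 - 7P = 7P - 101, gives P* = 17 and Q* = 18.
The ceiling of 30 is above the equilibrium price 17, so it is not binding; the market clears at P* = 17, Q* = 18.
Since the control does not bind, no trades are prevented and deadweight loss is zero.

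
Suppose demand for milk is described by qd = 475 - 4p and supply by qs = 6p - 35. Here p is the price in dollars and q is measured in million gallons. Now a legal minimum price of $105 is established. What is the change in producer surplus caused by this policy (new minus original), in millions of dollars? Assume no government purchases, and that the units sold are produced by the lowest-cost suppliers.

-918

Setting quantity demanded equal to quantity supplied, 475 - 4p = 6p - 35, gives p* = 51 and q* = 271.
Because the floor (105) lies above the market-clearing price, it is binding.
At p = 105: qd = 475 - 4·105 = 55 and qs = 6·105 - 35 = 595.
Producer surplus without the control is ½ · (51 - 35/6) · 271 = 73441/12.
With the floor, 55 units are sold at 105. The supply price at q = 55 is 15, so PS = ½ · [(105 - 35/6) + (105 - 15)] · 55 = 62425/12.
Change in producer surplus = 62425/12 - 73441/12 = -918.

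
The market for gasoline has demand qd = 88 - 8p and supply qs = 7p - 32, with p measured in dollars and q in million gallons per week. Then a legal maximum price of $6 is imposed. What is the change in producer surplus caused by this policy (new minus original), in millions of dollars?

-34

In a free market, 88 - 8p = 7p - 32 gives the equilibrium p* = 8, q* = 24.
The ceiling of 6 is below the equilibrium price 8, so it binds.
At p = 6: qd = 88 - 8·6 = 40 and qs = 7·6 - 32 = 10.
Producer surplus without the control is ½ · (8 - 32/7) · 24 = 288/7.
With the ceiling, producers sell 10 units at 6, so PS = ½ · (6 - 32/7) · 10 = 50/7.
Change in producer surplus = 50/7 - 288/7 = -34.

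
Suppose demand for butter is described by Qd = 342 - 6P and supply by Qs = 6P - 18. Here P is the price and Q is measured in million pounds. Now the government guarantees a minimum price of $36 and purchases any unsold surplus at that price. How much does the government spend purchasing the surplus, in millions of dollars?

2592

Setting quantity demanded equal to quantity supplied, 342 - 6P = 6P - 18, gives P* = 30 and Q* = 162.
Since 36 > 30, the floor is binding.
At P = 36: Qd = 342 - 6·36 = 126 and Qs = 6·36 - 18 = 198.
Surplus = Qs - Qd = 72.
Government expenditure = surplus × support price = 72 × 36 = 2592.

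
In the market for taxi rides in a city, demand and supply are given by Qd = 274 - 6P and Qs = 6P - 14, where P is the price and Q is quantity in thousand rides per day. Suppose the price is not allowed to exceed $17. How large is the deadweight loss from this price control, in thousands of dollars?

Equilibrium: 274 - 6P = 6P - 14, so 288 = 12P and P* = 24, Q* = 130.
Because the ceiling (17) lies below the market-clearing price, it is binding.
At P = 17: Qd = 274 - 6·17 = 172 and Qs = 6·17 - 14 = 88.
Quantity traded falls to 88. At Q = 88 the demand price is (274 - 88)/6 = 31 and the supply price is (14 + 88)/6 = 17.
Deadweight loss = ½ · (31 - 17) · (130 - 88) = ½ · 14 · 42 = 294.

294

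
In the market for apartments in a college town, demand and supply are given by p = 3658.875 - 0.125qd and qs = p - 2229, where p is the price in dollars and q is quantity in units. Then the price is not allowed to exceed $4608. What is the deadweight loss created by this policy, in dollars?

0

Rearranging demand gives qd = 29271 - 8p. In a free market, 29271 - 8p = p - 2229 gives the equilibrium p* = 3500, q* = 1271.
The ceiling of 4608 is above the equilibrium price 3500, so it is not binding; the market clears at p* = 3500, q* = 1271.
Since the control does not bind, no trades are prevented and deadweight loss is zero.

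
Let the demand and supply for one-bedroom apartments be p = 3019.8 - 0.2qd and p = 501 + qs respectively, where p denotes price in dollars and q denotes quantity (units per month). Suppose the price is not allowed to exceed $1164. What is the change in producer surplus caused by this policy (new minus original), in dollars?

-1983116

Rearranging demand gives qd = 15099 - 5p; rearranging supply gives qs = p - 501. Equilibrium: 15099 - 5p = p - 501, so 15600 = 6p and p* = 2600, q* = 2099.
Because the ceiling (1164) lies below the market-clearing price, it is binding.
At p = 1164: qd = 15099 - 5·1164 = 9279 and qs = 1164 - 501 = 663.
Producer surplus without the control is ½ · (2600 - 501) · 2099 = 2202900.5.
With the ceiling, producers sell 663 units at 1164, so PS = ½ · (1164 - 501) · 663 = 219784.5.
Change in producer surplus = 219784.5 - 2202900.5 = -1983116.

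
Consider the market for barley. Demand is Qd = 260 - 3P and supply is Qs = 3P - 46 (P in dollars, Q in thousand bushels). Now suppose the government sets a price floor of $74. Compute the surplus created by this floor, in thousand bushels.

138

Setting quantity demanded equal to quantity supplied, 260 - 3P = 3P - 46, gives P* = 51 and Q* = 107.
Because the floor (74) lies above the market-clearing price, it is binding.
At P = 74: Qd = 260 - 3·74 = 38 and Qs = 3·74 - 46 = 176.
Surplus = Qs - Qd = 176 - 38 = 138.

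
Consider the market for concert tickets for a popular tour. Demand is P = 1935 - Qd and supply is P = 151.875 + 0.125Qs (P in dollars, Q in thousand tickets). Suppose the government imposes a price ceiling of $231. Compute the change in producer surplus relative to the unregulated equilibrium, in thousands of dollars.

-131971

Rearranging demand gives Qd = 1935 - P; rearranging supply gives Qs = 8P - 1215. In a free market, 1935 - P = 8P - 1215 gives the equilibrium P* = 350, Q* = 1585.
Because the ceiling (231) lies below the market-clearing price, it is binding.
At P = 231: Qd = 1935 - 231 = 1704 and Qs = 8·231 - 1215 = 633.
Producer surplus without the control is ½ · (350 - 151.875) · 1585 = 157014.0625.
With the ceiling, producers sell 633 units at 231, so PS = ½ · (231 - 151.875) · 633 = 25043.0625.
Change in producer surplus = 25043.0625 - 157014.0625 = -131971.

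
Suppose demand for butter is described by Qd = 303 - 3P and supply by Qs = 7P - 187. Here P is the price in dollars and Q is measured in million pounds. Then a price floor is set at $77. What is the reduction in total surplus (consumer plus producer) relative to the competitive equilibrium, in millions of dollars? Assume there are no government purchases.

1680

In a free market, 303 - 3P = 7P - 187 gives the equilibrium P* = 49, Q* = 156.
The floor of 77 is above the equilibrium price 49, so it binds.
At P = 77: Qd = 303 - 3·77 = 72 and Qs = 7·77 - 187 = 352.
Quantity traded falls to 72. At Q = 72 the demand price is (303 - 72)/3 = 77 and the supply price is (187 + 72)/7 = 37.
Deadweight loss = ½ · (77 - 37) · (156 - 72) = ½ · 40 · 84 = 1680.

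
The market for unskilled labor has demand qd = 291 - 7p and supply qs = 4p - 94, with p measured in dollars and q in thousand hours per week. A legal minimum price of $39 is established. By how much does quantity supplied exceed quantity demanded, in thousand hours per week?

44

In a free market, 291 - 7p = 4p - 94 gives the equilibrium p* = 35, q* = 46.
The floor of 39 is above the equilibrium price 35, so it binds.
At p = 39: qd = 291 - 7·39 = 18 and qs = 4·39 - 94 = 62.
Surplus = qs - qd = 62 - 18 = 44.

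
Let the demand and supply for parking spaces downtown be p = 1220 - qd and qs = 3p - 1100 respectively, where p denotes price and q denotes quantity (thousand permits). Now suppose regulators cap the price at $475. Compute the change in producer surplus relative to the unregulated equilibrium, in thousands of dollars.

-50662.5

Rearranging demand gives qd = 1220 - p. Without the control the market clears where 1220 - p = 3p - 1100, i.e. p* = 580 and q* = 640.
The ceiling of 475 is below the equilibrium price 580, so it binds.
At p = 475: qd = 1220 - 475 = 745 and qs = 3·475 - 1100 = 325.
Producer surplus without the control is ½ · (580 - 1100/3) · 640 = 204800/3.
With the ceiling, producers sell 325 units at 475, so PS = ½ · (475 - 1100/3) · 325 = 105625/6.
Change in producer surplus = 105625/6 - 204800/3 = -50662.5.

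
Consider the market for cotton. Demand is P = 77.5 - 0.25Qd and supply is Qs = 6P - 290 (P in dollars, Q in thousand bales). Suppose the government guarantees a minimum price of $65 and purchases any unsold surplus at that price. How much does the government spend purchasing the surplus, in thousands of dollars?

3250

Rearranging demand gives Qd = 310 - 4P. Without the control the market clears where 310 - 4P = 6P - 290, i.e. P* = 60 and Q* = 70.
The floor of 65 is above the equilibrium price 60, so it binds.
At P = 65: Qd = 310 - 4·65 = 50 and Qs = 6·65 - 290 = 100.
Surplus = Qs - Qd = 50.
Government expenditure = surplus × support price = 50 × 65 = 3250.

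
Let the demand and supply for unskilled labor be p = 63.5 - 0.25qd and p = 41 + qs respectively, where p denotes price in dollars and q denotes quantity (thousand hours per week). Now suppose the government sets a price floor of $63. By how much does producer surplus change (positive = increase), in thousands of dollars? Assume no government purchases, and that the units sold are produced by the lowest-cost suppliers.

Rearranging demand gives qd = 254 - 4p; rearranging supply gives qs = p - 41. In a free market, 254 - 4p = p - 41 gives the equilibrium p* = 59, q* = 18.
Since 63 > 59, the floor is binding.
At p = 63: qd = 254 - 4·63 = 2 and qs = 63 - 41 = 22.
Producer surplus without the control is ½ · (59 - 41) · 18 = 162.
With the floor, 2 units are sold at 63. The supply price at q = 2 is 43, so PS = ½ · [(63 - 41) + (63 - 43)] · 2 = 42.
Change in producer surplus = 42 - 162 = -120.

-120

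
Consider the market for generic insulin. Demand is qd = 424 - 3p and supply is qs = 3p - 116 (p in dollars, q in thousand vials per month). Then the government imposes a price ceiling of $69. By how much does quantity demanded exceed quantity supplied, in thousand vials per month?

126

Equilibrium: 424 - 3p = 3p - 116, so 540 = 6p and p* = 90, q* = 154.
Since 69 < 90, the ceiling is binding.
At p = 69: qd = 424 - 3·69 = 217 and qs = 3·69 - 116 = 91.
Shortage = qd - qs = 217 - 91 = 126.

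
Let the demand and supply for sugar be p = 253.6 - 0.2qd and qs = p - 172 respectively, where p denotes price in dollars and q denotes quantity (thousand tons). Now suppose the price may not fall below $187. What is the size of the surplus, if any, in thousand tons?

Rearranging demand gives qd = 1268 - 5p. Equilibrium: 1268 - 5p = p - 172, so 1440 = 6p and p* = 240, q* = 68.
The floor of 187 is below the equilibrium price 240, so it is not binding; the market clears at p* = 240, q* = 68.
Since the control does not bind, there is no surplus.

0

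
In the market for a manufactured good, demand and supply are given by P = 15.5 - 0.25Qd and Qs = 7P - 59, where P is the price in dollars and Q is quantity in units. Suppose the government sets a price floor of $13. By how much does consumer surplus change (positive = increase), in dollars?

-28

Rearranging demand gives Qd = 62 - 4P. Without the control the market clears where 62 - 4P = 7P - 59, i.e. P* = 11 and Q* = 18.
Since 13 > 11, the floor is binding.
At P = 13: Qd = 62 - 4·13 = 10 and Qs = 7·13 - 59 = 32.
Consumer surplus without the control is ½ · (15.5 - 11) · 18 = 40.5.
With the floor, consumers buy 10 units at 13, so CS = ½ · (15.5 - 13) · 10 = 12.5.
Change in consumer surplus = 12.5 - 40.5 = -28.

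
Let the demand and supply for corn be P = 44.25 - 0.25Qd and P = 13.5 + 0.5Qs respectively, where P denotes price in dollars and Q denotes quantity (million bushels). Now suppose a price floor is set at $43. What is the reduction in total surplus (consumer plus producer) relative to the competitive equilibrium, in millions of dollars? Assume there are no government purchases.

Rearranging demand gives Qd = 177 - 4P; rearranging supply gives Qs = 2P - 27. Equilibrium: 177 - 4P = 2P - 27, so 204 = 6P and P* = 34, Q* = 41.
The floor of 43 is above the equilibrium price 34, so it binds.
At P = 43: Qd = 177 - 4·43 = 5 and Qs = 2·43 - 27 = 59.
Quantity traded falls to 5. At Q = 5 the demand price is (177 - 5)/4 = 43 and the supply price is (27 + 5)/2 = 16.
Deadweight loss = ½ · (43 - 16) · (41 - 5) = ½ · 27 · 36 = 486.

486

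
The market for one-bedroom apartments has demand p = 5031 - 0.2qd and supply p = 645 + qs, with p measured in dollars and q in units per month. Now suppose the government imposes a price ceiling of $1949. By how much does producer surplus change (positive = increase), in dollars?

-5829304.5

Rearranging demand gives qd = 25155 - 5p; rearranging supply gives qs = p - 645. Setting quantity demanded equal to quantity supplied, 25155 - 5p = p - 645, gives p* = 4300 and q* = 3655.
The ceiling of 1949 is below the equilibrium price 4300, so it binds.
At p = 1949: qd = 25155 - 5·1949 = 15410 and qs = 1949 - 645 = 1304.
Producer surplus without the control is ½ · (4300 - 645) · 3655 = 6679512.5.
With the ceiling, producers sell 1304 units at 1949, so PS = ½ · (1949 - 645) · 1304 = 850208.
Change in producer surplus = 850208 - 6679512.5 = -5829304.5.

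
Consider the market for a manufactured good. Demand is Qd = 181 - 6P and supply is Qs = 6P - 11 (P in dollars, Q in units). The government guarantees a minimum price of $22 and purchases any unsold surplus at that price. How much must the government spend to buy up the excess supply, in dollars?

1584

In a free market, 181 - 6P = 6P - 11 gives the equilibrium P* = 16, Q* = 85.
Because the floor (22) lies above the market-clearing price, it is binding.
At P = 22: Qd = 181 - 6·22 = 49 and Qs = 6·22 - 11 = 121.
Surplus = Qs - Qd = 72.
Government expenditure = surplus × support price = 72 × 22 = 1584.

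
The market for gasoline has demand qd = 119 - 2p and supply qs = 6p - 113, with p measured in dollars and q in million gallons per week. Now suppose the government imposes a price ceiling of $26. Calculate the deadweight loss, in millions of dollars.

Without the control the market clears where 119 - 2p = 6p - 113, i.e. p* = 29 and q* = 61.
Since 26 < 29, the ceiling is binding.
At p = 26: qd = 119 - 2·26 = 67 and qs = 6·26 - 113 = 43.
Quantity traded falls to 43. At q = 43 the demand price is (119 - 43)/2 = 38 and the supply price is (113 + 43)/6 = 26.
Deadweight loss = ½ · (38 - 26) · (61 - 43) = ½ · 12 · 18 = 108.

108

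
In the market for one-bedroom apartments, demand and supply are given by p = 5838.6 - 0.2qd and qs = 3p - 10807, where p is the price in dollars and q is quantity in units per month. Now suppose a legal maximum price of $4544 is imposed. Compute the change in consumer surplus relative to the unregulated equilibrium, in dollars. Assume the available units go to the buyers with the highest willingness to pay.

Rearranging demand gives qd = 29193 - 5p. In a free market, 29193 - 5p = 3p - 10807 gives the equilibrium p* = 5000, q* = 4193.
Because the ceiling (4544) lies below the market-clearing price, it is binding.
At p = 4544: qd = 29193 - 5·4544 = 6473 and qs = 3·4544 - 10807 = 2825.
Consumer surplus without the control is ½ · (5838.6 - 5000) · 4193 = 1758124.9.
With the ceiling, 2825 units are sold at 4544 (assume they go to the highest-value buyers). The demand price at q = 2825 is 5273.6, so CS = ½ · [(5838.6 - 4544) + (5273.6 - 4544)] · 2825 = 2859182.5.
Change in consumer surplus = 2859182.5 - 1758124.9 = 1101057.6.

1101057.6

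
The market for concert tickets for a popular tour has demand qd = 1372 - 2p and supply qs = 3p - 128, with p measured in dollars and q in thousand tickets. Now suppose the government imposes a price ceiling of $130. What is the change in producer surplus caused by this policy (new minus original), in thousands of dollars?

-87890

Equilibrium: 1372 - 2p = 3p - 128, so 1500 = 5p and p* = 300, q* = 772.
Since 130 < 300, the ceiling is binding.
At p = 130: qd = 1372 - 2·130 = 1112 and qs = 3·130 - 128 = 262.
Producer surplus without the control is ½ · (300 - 128/3) · 772 = 297992/3.
With the ceiling, producers sell 262 units at 130, so PS = ½ · (130 - 128/3) · 262 = 34322/3.
Change in producer surplus = 34322/3 - 297992/3 = -87890.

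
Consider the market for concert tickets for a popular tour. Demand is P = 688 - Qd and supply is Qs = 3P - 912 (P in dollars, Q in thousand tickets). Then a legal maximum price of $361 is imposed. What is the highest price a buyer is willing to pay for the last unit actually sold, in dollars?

517

Rearranging demand gives Qd = 688 - P. Setting quantity demanded equal to quantity supplied, 688 - P = 3P - 912, gives P* = 400 and Q* = 288.
Since 361 < 400, the ceiling is binding.
At P = 361: Qd = 688 - 361 = 327 and Qs = 3·361 - 912 = 171.
Only 171 units reach the market. On the demand curve, the marginal buyer's willingness to pay at Q = 171 is (688 - 171) = 517.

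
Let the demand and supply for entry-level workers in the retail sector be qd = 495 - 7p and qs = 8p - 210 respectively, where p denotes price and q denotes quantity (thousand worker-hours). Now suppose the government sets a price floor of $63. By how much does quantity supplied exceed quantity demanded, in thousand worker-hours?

240

In a free market, 495 - 7p = 8p - 210 gives the equilibrium p* = 47, q* = 166.
The floor of 63 is above the equilibrium price 47, so it binds.
At p = 63: qd = 495 - 7·63 = 54 and qs = 8·63 - 210 = 294.
Surplus = qs - qd = 294 - 54 = 240.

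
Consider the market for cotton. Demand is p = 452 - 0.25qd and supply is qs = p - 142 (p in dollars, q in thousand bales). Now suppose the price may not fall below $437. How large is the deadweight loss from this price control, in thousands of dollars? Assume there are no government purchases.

22090

Rearranging demand gives qd = 1808 - 4p. In a free market, 1808 - 4p = p - 142 gives the equilibrium p* = 390, q* = 248.
Because the floor (437) lies above the market-clearing price, it is binding.
At p = 437: qd = 1808 - 4·437 = 60 and qs = 437 - 142 = 295.
Quantity traded falls to 60. At q = 60 the demand price is (1808 - 60)/4 = 437 and the supply price is 142 + 60 = 202.
Deadweight loss = ½ · (437 - 202) · (248 - 60) = ½ · 235 · 188 = 22090.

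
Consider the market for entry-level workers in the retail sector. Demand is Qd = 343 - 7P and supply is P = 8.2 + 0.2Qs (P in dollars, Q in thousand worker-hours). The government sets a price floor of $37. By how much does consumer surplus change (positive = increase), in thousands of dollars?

Rearranging supply gives Qs = 5P - 41. In a free market, 343 - 7P = 5P - 41 gives the equilibrium P* = 32, Q* = 119.
The floor of 37 is above the equilibrium price 32, so it binds.
At P = 37: Qd = 343 - 7·37 = 84 and Qs = 5·37 - 41 = 144.
Consumer surplus without the control is ½ · (49 - 32) · 119 = 1011.5.
With the floor, consumers buy 84 units at 37, so CS = ½ · (49 - 37) · 84 = 504.
Change in consumer surplus = 504 - 1011.5 = -507.5.

-507.5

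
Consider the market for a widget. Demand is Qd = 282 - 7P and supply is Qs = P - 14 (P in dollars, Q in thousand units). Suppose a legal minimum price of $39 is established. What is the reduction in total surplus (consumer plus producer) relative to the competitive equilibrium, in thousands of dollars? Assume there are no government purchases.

112

Without the control the market clears where 282 - 7P = P - 14, i.e. P* = 37 and Q* = 23.
Since 39 > 37, the floor is binding.
At P = 39: Qd = 282 - 7·39 = 9 and Qs = 39 - 14 = 25.
Quantity traded falls to 9. At Q = 9 the demand price is (282 - 9)/7 = 39 and the supply price is 14 + 9 = 23.
Deadweight loss = ½ · (39 - 23) · (23 - 9) = ½ · 16 · 14 = 112.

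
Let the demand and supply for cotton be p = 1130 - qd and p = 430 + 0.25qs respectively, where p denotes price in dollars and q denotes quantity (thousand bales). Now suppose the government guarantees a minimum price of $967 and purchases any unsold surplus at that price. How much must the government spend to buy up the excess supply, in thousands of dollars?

Rearranging demand gives qd = 1130 - p; rearranging supply gives qs = 4p - 1720. Without the control the market clears where 1130 - p = 4p - 1720, i.e. p* = 570 and q* = 560.
Since 967 > 570, the floor is binding.
At p = 967: qd = 1130 - 967 = 163 and qs = 4·967 - 1720 = 2148.
Surplus = qs - qd = 1985.
Government expenditure = surplus × support price = 1985 × 967 = 1919495.

1919495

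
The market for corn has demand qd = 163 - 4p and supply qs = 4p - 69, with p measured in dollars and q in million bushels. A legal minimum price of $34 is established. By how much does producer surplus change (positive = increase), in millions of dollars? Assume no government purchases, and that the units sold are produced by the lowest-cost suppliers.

Without the control the market clears where 163 - 4p = 4p - 69, i.e. p* = 29 and q* = 47.
Because the floor (34) lies above the market-clearing price, it is binding.
At p = 34: qd = 163 - 4·34 = 27 and qs = 4·34 - 69 = 67.
Producer surplus without the control is ½ · (29 - 17.25) · 47 = 276.125.
With the floor, 27 units are sold at 34. The supply price at q = 27 is 24, so PS = ½ · [(34 - 17.25) + (34 - 24)] · 27 = 361.125.
Change in producer surplus = 361.125 - 276.125 = 85.

85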